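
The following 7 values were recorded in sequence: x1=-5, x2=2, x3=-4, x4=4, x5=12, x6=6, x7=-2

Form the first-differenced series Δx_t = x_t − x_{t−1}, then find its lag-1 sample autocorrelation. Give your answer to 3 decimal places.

First differences Δx: 7, -6, 8, 8, -6, -8
Mean of differences = 0.5000
Numerator Σ(Δx_t−Δx̄)(Δx_{t+1}−Δx̄) = -28.2500
Denominator Σ(Δx_t−Δx̄)² = 311.5000
r_1(Δx) = -28.2500 / 311.5000 = -0.091

-0.091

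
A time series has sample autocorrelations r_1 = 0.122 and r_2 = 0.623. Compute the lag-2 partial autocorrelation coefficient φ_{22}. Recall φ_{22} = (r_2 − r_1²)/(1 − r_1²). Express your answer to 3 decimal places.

φ_{22} = (r_2 − r_1²) / (1 − r_1²)
r_1² = (0.122)² = 0.014884
Numerator = 0.623 − 0.0149 = 0.6081; denominator = 1 − 0.0149 = 0.9851
φ_{22} = 0.6081 / 0.9851 = 0.617

0.617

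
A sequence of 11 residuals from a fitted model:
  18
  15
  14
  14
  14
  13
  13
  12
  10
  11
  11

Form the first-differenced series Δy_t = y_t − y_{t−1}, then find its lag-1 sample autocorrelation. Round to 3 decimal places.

-0.024

First differences Δy: -3, -1, 0, 0, -1, 0, -1, -2, 1, 0
Mean of differences = -0.7000
Numerator Σ(Δy_t−Δȳ)(Δy_{t+1}−Δȳ) = -0.2900
Denominator Σ(Δy_t−Δȳ)² = 12.1000
r_1(Δy) = -0.2900 / 12.1000 = -0.024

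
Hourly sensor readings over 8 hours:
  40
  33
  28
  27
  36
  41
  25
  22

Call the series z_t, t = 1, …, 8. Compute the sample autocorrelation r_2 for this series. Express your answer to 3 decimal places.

Mean z̄ = (40 + 33 + 28 + 27 + 36 + 41 + 25 + 22)/8 = 31.5000
Deviations from mean: 8.5000, 1.5000, -3.5000, -4.5000, 4.5000, 9.5000, -6.5000, -9.5000
Numerator Σ_{t=1}^{6}(z_t−z̄)(z_{t+2}−z̄) = -214.5000
Denominator Σ(z_t−z̄)² = 350.0000
r_2 = -214.5000 / 350.0000 = -0.613

-0.613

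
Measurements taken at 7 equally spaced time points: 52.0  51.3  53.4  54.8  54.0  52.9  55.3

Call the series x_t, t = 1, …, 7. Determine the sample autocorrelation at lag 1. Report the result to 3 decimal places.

0.201

Mean x̄ = (52.0 + 51.3 + 53.4 + 54.8 + 54.0 + 52.9 + 55.3)/7 = 53.3857
Numerator Σ_{t=1}^{6}(x_t−x̄)(x_{t+1}−x̄) = 2.5212
Denominator Σ(x_t−x̄)² = 12.5486
r_1 = 2.5212 / 12.5486 = 0.201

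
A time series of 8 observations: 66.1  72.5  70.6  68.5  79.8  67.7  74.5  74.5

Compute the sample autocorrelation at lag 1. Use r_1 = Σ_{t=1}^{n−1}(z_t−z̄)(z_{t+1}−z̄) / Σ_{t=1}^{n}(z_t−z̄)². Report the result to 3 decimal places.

-0.453

Mean z̄ = (66.1 + 72.5 + 70.6 + 68.5 + 79.8 + 67.7 + 74.5 + 74.5)/8 = 71.7750
Deviations from mean: -5.6750, 0.7250, -1.1750, -3.2750, 8.0250, -4.0750, 2.7250, 2.7250
Numerator Σ_{t=1}^{7}(z_t−z̄)(z_{t+1}−z̄) = -63.7806
Denominator Σ(z_t−z̄)² = 140.6950
r_1 = -63.7806 / 140.6950 = -0.453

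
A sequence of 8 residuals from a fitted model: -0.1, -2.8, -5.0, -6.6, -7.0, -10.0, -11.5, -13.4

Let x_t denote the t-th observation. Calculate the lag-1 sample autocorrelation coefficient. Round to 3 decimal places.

Mean x̄ = (-0.1 − 2.8 − 5.0 − 6.6 − 7.0 − 10.0 − 11.5 − 13.4)/8 = -7.0500
Deviations from mean: 6.9500, 4.2500, 2.0500, 0.4500, 0.0500, -2.9500, -4.4500, -6.3500
Numerator Σ_{t=1}^{7}(x_t−x̄)(x_{t+1}−x̄) = 80.4325
Denominator Σ(x_t−x̄)² = 139.6000
r_1 = 80.4325 / 139.6000 = 0.576

0.576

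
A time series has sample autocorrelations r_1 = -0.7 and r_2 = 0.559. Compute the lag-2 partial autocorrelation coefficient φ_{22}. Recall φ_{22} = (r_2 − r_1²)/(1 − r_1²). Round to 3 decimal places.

φ_{22} = (r_2 − r_1²) / (1 − r_1²)
r_1² = (-0.7)² = 0.49
Numerator = 0.559 − 0.4900 = 0.0690; denominator = 1 − 0.4900 = 0.5100
φ_{22} = 0.0690 / 0.5100 = 0.135

0.135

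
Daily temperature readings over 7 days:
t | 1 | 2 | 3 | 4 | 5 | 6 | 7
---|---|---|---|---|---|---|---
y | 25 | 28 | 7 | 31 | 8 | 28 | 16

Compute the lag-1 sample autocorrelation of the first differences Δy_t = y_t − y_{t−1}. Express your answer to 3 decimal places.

First differences Δy: 3, -21, 24, -23, 20, -12
Mean of differences = -1.5000
Numerator Σ(Δy_t−Δȳ)(Δy_{t+1}−Δȳ) = -1821.2500
Denominator Σ(Δy_t−Δȳ)² = 2085.5000
r_1(Δy) = -1821.2500 / 2085.5000 = -0.873

-0.873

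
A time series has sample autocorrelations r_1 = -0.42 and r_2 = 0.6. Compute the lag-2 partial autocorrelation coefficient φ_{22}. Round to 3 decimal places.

0.514

φ_{22} = (r_2 − r_1²) / (1 − r_1²)
r_1² = (-0.42)² = 0.1764
Numerator = 0.6 − 0.1764 = 0.4236; denominator = 1 − 0.1764 = 0.8236
φ_{22} = 0.4236 / 0.8236 = 0.514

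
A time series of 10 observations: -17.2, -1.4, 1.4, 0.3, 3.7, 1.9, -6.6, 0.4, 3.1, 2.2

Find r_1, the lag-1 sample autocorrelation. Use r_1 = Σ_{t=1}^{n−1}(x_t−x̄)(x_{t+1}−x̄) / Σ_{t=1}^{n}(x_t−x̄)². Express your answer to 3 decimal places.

Mean x̄ = (-17.2 − 1.4 + 1.4 + 0.3 + 3.7 + 1.9 − 6.6 + 0.4 + 3.1 + 2.2)/10 = -1.2200
Numerator Σ_{t=1}^{9}(x_t−x̄)(x_{t+1}−x̄) = 25.4876
Denominator Σ(x_t−x̄)² = 360.4360
r_1 = 25.4876 / 360.4360 = 0.071

0.071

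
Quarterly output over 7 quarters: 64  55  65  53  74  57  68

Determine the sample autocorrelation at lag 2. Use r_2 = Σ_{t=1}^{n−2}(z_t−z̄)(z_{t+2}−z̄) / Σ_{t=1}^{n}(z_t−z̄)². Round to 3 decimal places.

0.634

Mean z̄ = (64 + 55 + 65 + 53 + 74 + 57 + 68)/7 = 62.2857
Σ(z_t−z̄)(z_{t+2}−z̄) = (4.6531) + (67.6531) + (31.7959) + (49.0816) + (66.9388) = 220.1224
Denominator Σ(z_t−z̄)² = 347.4286
r_2 = 220.1224 / 347.4286 = 0.634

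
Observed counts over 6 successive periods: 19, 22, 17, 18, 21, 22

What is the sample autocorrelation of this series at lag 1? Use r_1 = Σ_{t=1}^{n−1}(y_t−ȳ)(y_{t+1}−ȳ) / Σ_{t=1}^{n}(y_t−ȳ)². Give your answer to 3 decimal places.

Mean ȳ = (19 + 22 + 17 + 18 + 21 + 22)/6 = 19.8333
Deviations from mean: -0.8333, 2.1667, -2.8333, -1.8333, 1.1667, 2.1667
Numerator Σ_{t=1}^{5}(y_t−ȳ)(y_{t+1}−ȳ) = -2.3611
Denominator Σ(y_t−ȳ)² = 22.8333
r_1 = -2.3611 / 22.8333 = -0.103

-0.103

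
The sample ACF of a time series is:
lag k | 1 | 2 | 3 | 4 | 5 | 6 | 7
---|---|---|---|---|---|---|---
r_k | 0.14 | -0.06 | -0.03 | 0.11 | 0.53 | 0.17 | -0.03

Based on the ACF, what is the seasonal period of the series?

The largest autocorrelation is r_5 = 0.53; the remaining lags stay at or below 0.17.
The dominant spike at lag 5 indicates a seasonal period of 5.

5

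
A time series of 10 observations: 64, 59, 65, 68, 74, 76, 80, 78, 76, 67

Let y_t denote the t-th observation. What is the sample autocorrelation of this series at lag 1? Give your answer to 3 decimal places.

Mean ȳ = (64 + 59 + 65 + 68 + 74 + 76 + 80 + 78 + 76 + 67)/10 = 70.7000
Numerator Σ_{t=1}^{9}(y_t−ȳ)(y_{t+1}−ȳ) = 305.3100
Denominator Σ(y_t−ȳ)² = 442.1000
r_1 = 305.3100 / 442.1000 = 0.691

0.691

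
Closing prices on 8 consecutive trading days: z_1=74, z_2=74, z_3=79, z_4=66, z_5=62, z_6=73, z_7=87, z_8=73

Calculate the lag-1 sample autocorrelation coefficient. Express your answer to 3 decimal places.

Mean z̄ = (74 + 74 + 79 + 66 + 62 + 73 + 87 + 73)/8 = 73.5000
Deviations from mean: 0.5000, 0.5000, 5.5000, -7.5000, -11.5000, -0.5000, 13.5000, -0.5000
Numerator Σ_{t=1}^{7}(z_t−z̄)(z_{t+1}−z̄) = 40.2500
Denominator Σ(z_t−z̄)² = 402.0000
r_1 = 40.2500 / 402.0000 = 0.100

0.100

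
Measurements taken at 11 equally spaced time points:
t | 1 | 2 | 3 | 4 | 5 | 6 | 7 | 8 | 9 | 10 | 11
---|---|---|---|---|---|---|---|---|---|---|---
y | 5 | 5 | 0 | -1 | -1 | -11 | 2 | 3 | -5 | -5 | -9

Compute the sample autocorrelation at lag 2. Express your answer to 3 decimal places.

Mean ȳ = (5 + 5 + 0 − 1 − 1 − 11 + 2 + 3 − 5 − 5 − 9)/11 = -1.5455
Numerator Σ_{t=1}^{9}(y_t−ȳ)(y_{t+2}−ȳ) = -33.8678
Denominator Σ(y_t−ȳ)² = 290.7273
r_2 = -33.8678 / 290.7273 = -0.116

-0.116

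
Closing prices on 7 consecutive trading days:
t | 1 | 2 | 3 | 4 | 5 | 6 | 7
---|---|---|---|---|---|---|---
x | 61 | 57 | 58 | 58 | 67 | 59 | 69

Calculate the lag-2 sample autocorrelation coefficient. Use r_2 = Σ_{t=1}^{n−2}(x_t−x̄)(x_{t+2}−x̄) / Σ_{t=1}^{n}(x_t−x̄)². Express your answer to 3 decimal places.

Mean x̄ = (61 + 57 + 58 + 58 + 67 + 59 + 69)/7 = 61.2857
Σ(x_t−x̄)(x_{t+2}−x̄) = (0.9388) + (14.0816) + (-18.7755) + (7.5102) + (44.0816) = 47.8367
Denominator Σ(x_t−x̄)² = 137.4286
r_2 = 47.8367 / 137.4286 = 0.348

0.348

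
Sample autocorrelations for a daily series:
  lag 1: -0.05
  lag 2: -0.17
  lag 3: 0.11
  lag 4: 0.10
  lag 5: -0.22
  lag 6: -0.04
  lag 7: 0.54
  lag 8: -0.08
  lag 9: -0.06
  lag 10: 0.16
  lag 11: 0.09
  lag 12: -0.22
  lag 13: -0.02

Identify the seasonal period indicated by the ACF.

7

The largest autocorrelation is r_7 = 0.54; the remaining lags stay at or below 0.16.
The dominant spike at lag 7 indicates a seasonal period of 7.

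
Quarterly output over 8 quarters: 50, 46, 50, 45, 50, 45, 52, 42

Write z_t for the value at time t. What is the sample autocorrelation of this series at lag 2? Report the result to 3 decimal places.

Mean z̄ = (50 + 46 + 50 + 45 + 50 + 45 + 52 + 42)/8 = 47.5000
Σ(z_t−z̄)(z_{t+2}−z̄) = (6.2500) + (3.7500) + (6.2500) + (6.2500) + (11.2500) + (13.7500) = 47.5000
Denominator Σ(z_t−z̄)² = 84.0000
r_2 = 47.5000 / 84.0000 = 0.565

0.565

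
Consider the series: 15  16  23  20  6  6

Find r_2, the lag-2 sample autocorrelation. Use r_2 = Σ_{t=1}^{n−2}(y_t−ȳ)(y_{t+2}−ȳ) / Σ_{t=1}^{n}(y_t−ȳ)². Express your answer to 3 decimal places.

-0.418

Mean ȳ = (15 + 16 + 23 + 20 + 6 + 6)/6 = 14.3333
Deviations from mean: 0.6667, 1.6667, 8.6667, 5.6667, -8.3333, -8.3333
Σ(y_t−ȳ)(y_{t+2}−ȳ) = (5.7778) + (9.4444) + (-72.2222) + (-47.2222) = -104.2222
Denominator Σ(y_t−ȳ)² = 249.3333
r_2 = -104.2222 / 249.3333 = -0.418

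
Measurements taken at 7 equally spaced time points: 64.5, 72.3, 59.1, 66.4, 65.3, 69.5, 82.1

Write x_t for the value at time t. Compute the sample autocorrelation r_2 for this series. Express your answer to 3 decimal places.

0.042

Mean x̄ = (64.5 + 72.3 + 59.1 + 66.4 + 65.3 + 69.5 + 82.1)/7 = 68.4571
Numerator Σ_{t=1}^{5}(x_t−x̄)(x_{t+2}−x̄) = 13.4463
Denominator Σ(x_t−x̄)² = 319.3971
r_2 = 13.4463 / 319.3971 = 0.042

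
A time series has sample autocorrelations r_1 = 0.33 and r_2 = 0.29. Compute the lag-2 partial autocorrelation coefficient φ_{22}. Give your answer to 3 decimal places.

0.203

φ_{22} = (r_2 − r_1²) / (1 − r_1²)
r_1² = (0.33)² = 0.1089
Numerator = 0.29 − 0.1089 = 0.1811; denominator = 1 − 0.1089 = 0.8911
φ_{22} = 0.1811 / 0.8911 = 0.203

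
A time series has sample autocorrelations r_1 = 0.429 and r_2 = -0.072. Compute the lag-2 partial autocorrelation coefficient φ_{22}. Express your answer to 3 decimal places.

φ_{22} = (r_2 − r_1²) / (1 − r_1²)
r_1² = (0.429)² = 0.184041
Numerator = -0.072 − 0.1840 = -0.2560; denominator = 1 − 0.1840 = 0.8160
φ_{22} = -0.2560 / 0.8160 = -0.314

-0.314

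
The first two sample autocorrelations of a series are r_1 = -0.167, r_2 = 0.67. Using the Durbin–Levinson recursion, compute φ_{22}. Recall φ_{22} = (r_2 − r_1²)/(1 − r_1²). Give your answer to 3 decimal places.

0.661

φ_{22} = (r_2 − r_1²) / (1 − r_1²)
r_1² = (-0.167)² = 0.027889
Numerator = 0.67 − 0.0279 = 0.6421; denominator = 1 − 0.0279 = 0.9721
φ_{22} = 0.6421 / 0.9721 = 0.661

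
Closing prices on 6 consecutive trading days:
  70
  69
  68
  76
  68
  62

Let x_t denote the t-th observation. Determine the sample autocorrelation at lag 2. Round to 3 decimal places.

-0.477

Mean x̄ = (70 + 69 + 68 + 76 + 68 + 62)/6 = 68.8333
Deviations from mean: 1.1667, 0.1667, -0.8333, 7.1667, -0.8333, -6.8333
Σ(x_t−x̄)(x_{t+2}−x̄) = (-0.9722) + (1.1944) + (0.6944) + (-48.9722) = -48.0556
Denominator Σ(x_t−x̄)² = 100.8333
r_2 = -48.0556 / 100.8333 = -0.477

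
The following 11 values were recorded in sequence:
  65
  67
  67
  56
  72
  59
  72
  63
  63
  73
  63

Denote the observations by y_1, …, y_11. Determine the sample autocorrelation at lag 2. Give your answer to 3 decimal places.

Mean ȳ = (65 + 67 + 67 + 56 + 72 + 59 + 72 + 63 + 63 + 73 + 63)/11 = 65.4545
Numerator Σ_{t=1}^{9}(y_t−ȳ)(y_{t+2}−ȳ) = 85.9504
Denominator Σ(y_t−ȳ)² = 296.7273
r_2 = 85.9504 / 296.7273 = 0.290

0.290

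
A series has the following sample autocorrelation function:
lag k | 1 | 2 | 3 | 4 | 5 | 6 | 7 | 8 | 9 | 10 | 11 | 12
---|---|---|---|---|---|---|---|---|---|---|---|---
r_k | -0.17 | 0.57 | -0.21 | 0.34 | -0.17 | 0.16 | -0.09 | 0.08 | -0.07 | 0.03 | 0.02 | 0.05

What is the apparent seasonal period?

2

The largest autocorrelation is r_2 = 0.57, with weaker echoes at lags 4 (0.34) and 6 (0.16); the remaining lags stay at or below 0.08.
The dominant spike at lag 2 indicates a seasonal period of 2.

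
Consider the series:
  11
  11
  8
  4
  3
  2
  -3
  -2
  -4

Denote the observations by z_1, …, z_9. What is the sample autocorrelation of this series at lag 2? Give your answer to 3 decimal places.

Mean z̄ = (11 + 11 + 8 + 4 + 3 + 2 − 3 − 2 − 4)/9 = 3.3333
Σ(z_t−z̄)(z_{t+2}−z̄) = (35.7778) + (5.1111) + (-1.5556) + (-0.8889) + (2.1111) + (7.1111) + (46.4444) = 94.1111
Denominator Σ(z_t−z̄)² = 264.0000
r_2 = 94.1111 / 264.0000 = 0.356

0.356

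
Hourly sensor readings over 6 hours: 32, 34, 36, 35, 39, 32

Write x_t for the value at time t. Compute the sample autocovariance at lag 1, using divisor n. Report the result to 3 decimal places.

Mean x̄ = (32 + 34 + 36 + 35 + 39 + 32)/6 = 34.6667
Deviations: -2.6667, -0.6667, 1.3333, 0.3333, 4.3333, -2.6667
Σ_{t=1}^{5}(x_t−x̄)(x_{t+1}−x̄) = -8.7778
γ_1 = -8.7778 / 6 = -1.463

-1.463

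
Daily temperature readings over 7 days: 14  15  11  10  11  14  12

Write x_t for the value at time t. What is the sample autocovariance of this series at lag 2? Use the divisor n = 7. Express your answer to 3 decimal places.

Mean x̄ = (14 + 15 + 11 + 10 + 11 + 14 + 12)/7 = 12.4286
Deviations: 1.5714, 2.5714, -1.4286, -2.4286, -1.4286, 1.5714, -0.4286
Σ_{t=1}^{5}(x_t−x̄)(x_{t+2}−x̄) = -9.6531
γ_2 = -9.6531 / 7 = -1.379

-1.379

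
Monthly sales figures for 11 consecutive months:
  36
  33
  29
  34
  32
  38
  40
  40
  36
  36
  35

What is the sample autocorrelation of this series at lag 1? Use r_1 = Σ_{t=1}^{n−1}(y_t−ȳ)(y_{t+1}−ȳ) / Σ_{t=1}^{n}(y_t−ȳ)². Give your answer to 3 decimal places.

0.496

Mean ȳ = (36 + 33 + 29 + 34 + 32 + 38 + 40 + 40 + 36 + 36 + 35)/11 = 35.3636
Numerator Σ_{t=1}^{10}(y_t−ȳ)(y_{t+1}−ȳ) = 54.7769
Denominator Σ(y_t−ȳ)² = 110.5455
r_1 = 54.7769 / 110.5455 = 0.496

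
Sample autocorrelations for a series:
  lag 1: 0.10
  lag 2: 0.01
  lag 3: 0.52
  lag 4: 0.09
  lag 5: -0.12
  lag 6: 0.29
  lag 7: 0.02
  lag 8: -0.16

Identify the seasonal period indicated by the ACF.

3

The largest autocorrelation is r_3 = 0.52, with a weaker echo at lag 6 (0.29); the remaining lags stay at or below 0.10.
The dominant spike at lag 3 indicates a seasonal period of 3.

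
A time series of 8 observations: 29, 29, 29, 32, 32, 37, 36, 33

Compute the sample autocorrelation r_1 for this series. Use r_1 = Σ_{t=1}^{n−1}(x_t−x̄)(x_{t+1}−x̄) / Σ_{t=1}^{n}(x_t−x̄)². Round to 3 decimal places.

Mean x̄ = (29 + 29 + 29 + 32 + 32 + 37 + 36 + 33)/8 = 32.1250
Deviations from mean: -3.1250, -3.1250, -3.1250, -0.1250, -0.1250, 4.8750, 3.8750, 0.8750
Numerator Σ_{t=1}^{7}(x_t−x̄)(x_{t+1}−x̄) = 41.6094
Denominator Σ(x_t−x̄)² = 68.8750
r_1 = 41.6094 / 68.8750 = 0.604

0.604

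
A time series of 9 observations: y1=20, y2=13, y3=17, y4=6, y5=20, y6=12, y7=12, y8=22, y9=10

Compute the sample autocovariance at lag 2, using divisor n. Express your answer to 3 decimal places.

Mean ȳ = (20 + 13 + 17 + 6 + 20 + 12 + 12 + 22 + 10)/9 = 14.6667
Σ_{t=1}^{7}(y_t−ȳ)(y_{t+2}−ȳ) = 41.1111
γ_2 = 41.1111 / 9 = 4.568

4.568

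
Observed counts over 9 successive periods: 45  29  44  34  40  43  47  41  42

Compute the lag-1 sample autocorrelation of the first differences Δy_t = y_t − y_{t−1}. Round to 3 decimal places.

-0.657

First differences Δy: -16, 15, -10, 6, 3, 4, -6, 1
Mean of differences = -0.3750
Numerator Σ(Δy_t−Δȳ)(Δy_{t+1}−Δȳ) = -445.6406
Denominator Σ(Δy_t−Δȳ)² = 677.8750
r_1(Δy) = -445.6406 / 677.8750 = -0.657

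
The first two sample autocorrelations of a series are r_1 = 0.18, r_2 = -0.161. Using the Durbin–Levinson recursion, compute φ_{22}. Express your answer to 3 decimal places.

-0.200

φ_{22} = (r_2 − r_1²) / (1 − r_1²)
r_1² = (0.18)² = 0.0324
Numerator = -0.161 − 0.0324 = -0.1934; denominator = 1 − 0.0324 = 0.9676
φ_{22} = -0.1934 / 0.9676 = -0.200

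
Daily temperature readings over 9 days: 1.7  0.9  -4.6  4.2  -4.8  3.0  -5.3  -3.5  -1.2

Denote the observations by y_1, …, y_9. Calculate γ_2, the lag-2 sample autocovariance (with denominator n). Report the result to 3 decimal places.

4.629

Mean ȳ = (1.7 + 0.9 − 4.6 + 4.2 − 4.8 + 3.0 − 5.3 − 3.5 − 1.2)/9 = -1.0667
Σ_{t=1}^{7}(y_t−ȳ)(y_{t+2}−ȳ) = 41.6644
γ_2 = 41.6644 / 9 = 4.629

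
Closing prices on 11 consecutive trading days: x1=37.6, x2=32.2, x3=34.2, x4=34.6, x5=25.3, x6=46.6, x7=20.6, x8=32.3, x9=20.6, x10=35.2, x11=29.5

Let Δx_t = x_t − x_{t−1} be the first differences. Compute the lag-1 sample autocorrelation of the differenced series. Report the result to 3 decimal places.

-0.828

First differences Δx: -5.4, 2.0, 0.4, -9.3, 21.3, -26.0, 11.7, -11.7, 14.6, -5.7
Mean of differences = -0.8100
Numerator Σ(Δx_t−Δx̄)(Δx_{t+1}−Δx̄) = -1458.9661
Denominator Σ(Δx_t−Δx̄)² = 1762.3690
r_1(Δx) = -1458.9661 / 1762.3690 = -0.828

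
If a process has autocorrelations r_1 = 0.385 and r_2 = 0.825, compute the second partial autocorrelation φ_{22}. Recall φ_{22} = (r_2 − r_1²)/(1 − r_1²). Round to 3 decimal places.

0.795

φ_{22} = (r_2 − r_1²) / (1 − r_1²)
r_1² = (0.385)² = 0.148225
Numerator = 0.825 − 0.1482 = 0.6768; denominator = 1 − 0.1482 = 0.8518
φ_{22} = 0.6768 / 0.8518 = 0.795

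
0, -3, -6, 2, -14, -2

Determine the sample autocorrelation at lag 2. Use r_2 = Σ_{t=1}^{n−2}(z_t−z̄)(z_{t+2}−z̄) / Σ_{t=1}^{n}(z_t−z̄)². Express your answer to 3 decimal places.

Mean z̄ = (0 − 3 − 6 + 2 − 14 − 2)/6 = -3.8333
Deviations from mean: 3.8333, 0.8333, -2.1667, 5.8333, -10.1667, 1.8333
Numerator Σ_{t=1}^{4}(z_t−z̄)(z_{t+2}−z̄) = 29.2778
Denominator Σ(z_t−z̄)² = 160.8333
r_2 = 29.2778 / 160.8333 = 0.182

0.182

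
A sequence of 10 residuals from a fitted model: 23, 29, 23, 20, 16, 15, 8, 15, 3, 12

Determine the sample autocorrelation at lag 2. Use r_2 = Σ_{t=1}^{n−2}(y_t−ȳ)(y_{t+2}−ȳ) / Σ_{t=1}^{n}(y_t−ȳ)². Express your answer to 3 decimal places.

Mean ȳ = (23 + 29 + 23 + 20 + 16 + 15 + 8 + 15 + 3 + 12)/10 = 16.4000
Numerator Σ_{t=1}^{8}(y_t−ȳ)(y_{t+2}−ȳ) = 205.2800
Denominator Σ(y_t−ȳ)² = 532.4000
r_2 = 205.2800 / 532.4000 = 0.386

0.386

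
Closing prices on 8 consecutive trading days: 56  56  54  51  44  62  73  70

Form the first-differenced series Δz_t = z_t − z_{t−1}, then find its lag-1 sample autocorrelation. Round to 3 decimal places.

0.057

First differences Δz: 0, -2, -3, -7, 18, 11, -3
Mean of differences = 2.0000
Numerator Σ(Δz_t−Δz̄)(Δz_{t+1}−Δz̄) = 28.0000
Denominator Σ(Δz_t−Δz̄)² = 488.0000
r_1(Δz) = 28.0000 / 488.0000 = 0.057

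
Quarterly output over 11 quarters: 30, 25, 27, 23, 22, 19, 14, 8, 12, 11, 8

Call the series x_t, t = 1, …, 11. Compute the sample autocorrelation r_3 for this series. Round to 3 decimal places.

0.258

Mean x̄ = (30 + 25 + 27 + 23 + 22 + 19 + 14 + 8 + 12 + 11 + 8)/11 = 18.0909
Numerator Σ_{t=1}^{8}(x_t−x̄)(x_{t+3}−x̄) = 159.3388
Denominator Σ(x_t−x̄)² = 616.9091
r_3 = 159.3388 / 616.9091 = 0.258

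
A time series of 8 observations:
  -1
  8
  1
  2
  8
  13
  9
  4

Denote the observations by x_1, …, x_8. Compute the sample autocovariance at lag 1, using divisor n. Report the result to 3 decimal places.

2.406

Mean x̄ = (-1 + 8 + 1 + 2 + 8 + 13 + 9 + 4)/8 = 5.5000
Deviations: -6.5000, 2.5000, -4.5000, -3.5000, 2.5000, 7.5000, 3.5000, -1.5000
Σ_{t=1}^{7}(x_t−x̄)(x_{t+1}−x̄) = 19.2500
γ_1 = 19.2500 / 8 = 2.406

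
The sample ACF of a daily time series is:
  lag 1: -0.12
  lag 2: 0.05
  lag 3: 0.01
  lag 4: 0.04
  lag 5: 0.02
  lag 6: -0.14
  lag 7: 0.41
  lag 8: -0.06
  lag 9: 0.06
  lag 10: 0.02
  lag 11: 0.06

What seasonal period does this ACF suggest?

7

The largest autocorrelation is r_7 = 0.41; the remaining lags stay at or below 0.06.
The dominant spike at lag 7 indicates a seasonal period of 7.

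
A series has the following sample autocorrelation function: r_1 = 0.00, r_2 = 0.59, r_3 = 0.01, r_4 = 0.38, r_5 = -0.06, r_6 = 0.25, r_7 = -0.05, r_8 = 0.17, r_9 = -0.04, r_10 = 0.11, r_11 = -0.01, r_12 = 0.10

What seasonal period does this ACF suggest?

The largest autocorrelation is r_2 = 0.59, with weaker echoes at lags 4 (0.38), 6 (0.25) and 8 (0.17); the remaining lags stay at or below 0.11.
The dominant spike at lag 2 indicates a seasonal period of 2.

2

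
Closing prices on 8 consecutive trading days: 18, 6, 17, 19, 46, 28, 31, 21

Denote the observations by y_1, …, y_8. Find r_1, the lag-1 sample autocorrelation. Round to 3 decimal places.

Mean ȳ = (18 + 6 + 17 + 19 + 46 + 28 + 31 + 21)/8 = 23.2500
Deviations from mean: -5.2500, -17.2500, -6.2500, -4.2500, 22.7500, 4.7500, 7.7500, -2.2500
Σ(y_t−ȳ)(y_{t+1}−ȳ) = (90.5625) + (107.8125) + (26.5625) + (-96.6875) + (108.0625) + (36.8125) + (-17.4375) = 255.6875
Denominator Σ(y_t−ȳ)² = 987.5000
r_1 = 255.6875 / 987.5000 = 0.259

0.259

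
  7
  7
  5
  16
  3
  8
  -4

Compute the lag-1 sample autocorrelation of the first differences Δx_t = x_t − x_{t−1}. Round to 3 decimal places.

-0.658

First differences Δx: 0, -2, 11, -13, 5, -12
Mean of differences = -1.8333
Numerator Σ(Δx_t−Δx̄)(Δx_{t+1}−Δx̄) = -291.5278
Denominator Σ(Δx_t−Δx̄)² = 442.8333
r_1(Δx) = -291.5278 / 442.8333 = -0.658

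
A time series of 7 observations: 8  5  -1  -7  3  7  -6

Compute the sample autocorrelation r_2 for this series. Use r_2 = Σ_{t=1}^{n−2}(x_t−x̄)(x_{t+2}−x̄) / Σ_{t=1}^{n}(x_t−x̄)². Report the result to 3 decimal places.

Mean x̄ = (8 + 5 − 1 − 7 + 3 + 7 − 6)/7 = 1.2857
Numerator Σ_{t=1}^{5}(x_t−x̄)(x_{t+2}−x̄) = -109.8776
Denominator Σ(x_t−x̄)² = 221.4286
r_2 = -109.8776 / 221.4286 = -0.496

-0.496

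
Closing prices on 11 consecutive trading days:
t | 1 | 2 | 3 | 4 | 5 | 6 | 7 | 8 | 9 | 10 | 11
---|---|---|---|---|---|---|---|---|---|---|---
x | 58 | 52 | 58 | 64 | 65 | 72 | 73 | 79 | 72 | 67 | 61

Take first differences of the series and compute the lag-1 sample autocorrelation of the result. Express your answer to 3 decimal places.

First differences Δx: -6, 6, 6, 1, 7, 1, 6, -7, -5, -6
Mean of differences = 0.3000
Numerator Σ(Δx_t−Δx̄)(Δx_{t+1}−Δx̄) = 44.4100
Denominator Σ(Δx_t−Δx̄)² = 304.1000
r_1(Δx) = 44.4100 / 304.1000 = 0.146

0.146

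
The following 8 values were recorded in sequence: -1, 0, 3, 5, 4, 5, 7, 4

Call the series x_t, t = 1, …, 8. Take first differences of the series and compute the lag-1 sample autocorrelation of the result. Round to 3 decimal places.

-0.138

First differences Δx: 1, 3, 2, -1, 1, 2, -3
Mean of differences = 0.7143
Numerator Σ(Δx_t−Δx̄)(Δx_{t+1}−Δx̄) = -3.5102
Denominator Σ(Δx_t−Δx̄)² = 25.4286
r_1(Δx) = -3.5102 / 25.4286 = -0.138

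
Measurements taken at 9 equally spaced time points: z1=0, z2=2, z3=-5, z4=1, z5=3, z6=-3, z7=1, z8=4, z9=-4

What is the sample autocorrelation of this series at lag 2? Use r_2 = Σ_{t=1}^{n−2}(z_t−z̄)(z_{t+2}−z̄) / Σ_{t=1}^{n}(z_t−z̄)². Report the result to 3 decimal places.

Mean z̄ = (0 + 2 − 5 + 1 + 3 − 3 + 1 + 4 − 4)/9 = -0.1111
Numerator Σ_{t=1}^{7}(z_t−z̄)(z_{t+2}−z̄) = -29.3580
Denominator Σ(z_t−z̄)² = 80.8889
r_2 = -29.3580 / 80.8889 = -0.363

-0.363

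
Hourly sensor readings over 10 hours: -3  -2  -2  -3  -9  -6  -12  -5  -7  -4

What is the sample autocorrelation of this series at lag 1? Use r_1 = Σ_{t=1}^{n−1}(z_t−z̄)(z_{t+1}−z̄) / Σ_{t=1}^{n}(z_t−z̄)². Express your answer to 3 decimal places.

Mean z̄ = (-3 − 2 − 2 − 3 − 9 − 6 − 12 − 5 − 7 − 4)/10 = -5.3000
Numerator Σ_{t=1}^{9}(z_t−z̄)(z_{t+1}−z̄) = 20.1100
Denominator Σ(z_t−z̄)² = 96.1000
r_1 = 20.1100 / 96.1000 = 0.209

0.209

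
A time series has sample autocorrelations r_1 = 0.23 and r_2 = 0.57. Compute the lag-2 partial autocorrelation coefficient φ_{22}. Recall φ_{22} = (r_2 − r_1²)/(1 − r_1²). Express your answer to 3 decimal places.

φ_{22} = (r_2 − r_1²) / (1 − r_1²)
r_1² = (0.23)² = 0.0529
Numerator = 0.57 − 0.0529 = 0.5171; denominator = 1 − 0.0529 = 0.9471
φ_{22} = 0.5171 / 0.9471 = 0.546

0.546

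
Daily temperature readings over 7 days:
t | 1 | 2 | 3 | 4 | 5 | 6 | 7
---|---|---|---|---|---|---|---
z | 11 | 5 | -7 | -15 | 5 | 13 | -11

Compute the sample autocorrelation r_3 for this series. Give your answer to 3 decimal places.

Mean z̄ = (11 + 5 − 7 − 15 + 5 + 13 − 11)/7 = 0.1429
Deviations from mean: 10.8571, 4.8571, -7.1429, -15.1429, 4.8571, 12.8571, -11.1429
Numerator Σ_{t=1}^{4}(z_t−z̄)(z_{t+3}−z̄) = -63.9184
Denominator Σ(z_t−z̄)² = 734.8571
r_3 = -63.9184 / 734.8571 = -0.087

-0.087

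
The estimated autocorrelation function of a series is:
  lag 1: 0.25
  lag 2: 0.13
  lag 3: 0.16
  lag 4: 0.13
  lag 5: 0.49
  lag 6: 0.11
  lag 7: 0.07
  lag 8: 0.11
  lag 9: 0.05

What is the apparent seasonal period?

5

The largest autocorrelation is r_5 = 0.49; the remaining lags stay at or below 0.25. The elevated value at lag 1 (0.25), dropping to 0.13 at lag 2, reflects decaying short-term dependence rather than seasonality.
The dominant spike at lag 5 indicates a seasonal period of 5.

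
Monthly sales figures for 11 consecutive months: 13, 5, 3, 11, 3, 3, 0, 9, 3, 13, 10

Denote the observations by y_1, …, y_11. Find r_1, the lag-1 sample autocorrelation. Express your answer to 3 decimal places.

-0.115

Mean ȳ = (13 + 5 + 3 + 11 + 3 + 3 + 0 + 9 + 3 + 13 + 10)/11 = 6.6364
Numerator Σ_{t=1}^{10}(y_t−ȳ)(y_{t+1}−ȳ) = -24.8595
Denominator Σ(y_t−ȳ)² = 216.5455
r_1 = -24.8595 / 216.5455 = -0.115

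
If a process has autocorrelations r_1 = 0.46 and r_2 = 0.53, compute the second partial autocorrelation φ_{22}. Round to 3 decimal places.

φ_{22} = (r_2 − r_1²) / (1 − r_1²)
r_1² = (0.46)² = 0.2116
Numerator = 0.53 − 0.2116 = 0.3184; denominator = 1 − 0.2116 = 0.7884
φ_{22} = 0.3184 / 0.7884 = 0.404

0.404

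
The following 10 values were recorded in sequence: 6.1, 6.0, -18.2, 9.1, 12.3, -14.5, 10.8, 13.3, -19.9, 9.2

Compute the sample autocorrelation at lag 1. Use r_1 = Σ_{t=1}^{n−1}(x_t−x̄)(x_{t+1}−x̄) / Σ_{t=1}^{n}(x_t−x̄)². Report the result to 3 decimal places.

Mean x̄ = (6.1 + 6.0 − 18.2 + 9.1 + 12.3 − 14.5 + 10.8 + 13.3 − 19.9 + 9.2)/10 = 1.4200
Numerator Σ_{t=1}^{9}(x_t−x̄)(x_{t+1}−x̄) = -765.8044
Denominator Σ(x_t−x̄)² = 1602.8160
r_1 = -765.8044 / 1602.8160 = -0.478

-0.478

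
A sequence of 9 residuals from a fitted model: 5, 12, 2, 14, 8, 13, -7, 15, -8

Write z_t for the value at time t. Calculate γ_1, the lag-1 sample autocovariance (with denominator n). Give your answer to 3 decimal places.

-40.667

Mean z̄ = (5 + 12 + 2 + 14 + 8 + 13 − 7 + 15 − 8)/9 = 6.0000
Σ_{t=1}^{8}(z_t−z̄)(z_{t+1}−z̄) = -366.0000
γ_1 = -366.0000 / 9 = -40.667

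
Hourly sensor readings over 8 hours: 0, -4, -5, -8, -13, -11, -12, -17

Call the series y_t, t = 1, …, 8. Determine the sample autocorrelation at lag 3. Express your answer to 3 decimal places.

Mean ȳ = (0 − 4 − 5 − 8 − 13 − 11 − 12 − 17)/8 = -8.7500
Deviations from mean: 8.7500, 4.7500, 3.7500, 0.7500, -4.2500, -2.2500, -3.2500, -8.2500
Numerator Σ_{t=1}^{5}(y_t−ȳ)(y_{t+3}−ȳ) = 10.5625
Denominator Σ(y_t−ȳ)² = 215.5000
r_3 = 10.5625 / 215.5000 = 0.049

0.049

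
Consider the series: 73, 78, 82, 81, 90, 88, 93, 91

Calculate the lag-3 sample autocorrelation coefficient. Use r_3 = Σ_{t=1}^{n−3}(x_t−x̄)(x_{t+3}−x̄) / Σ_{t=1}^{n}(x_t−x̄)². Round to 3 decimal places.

0.005

Mean x̄ = (73 + 78 + 82 + 81 + 90 + 88 + 93 + 91)/8 = 84.5000
Σ(x_t−x̄)(x_{t+3}−x̄) = (40.2500) + (-35.7500) + (-8.7500) + (-29.7500) + (35.7500) = 1.7500
Denominator Σ(x_t−x̄)² = 350.0000
r_3 = 1.7500 / 350.0000 = 0.005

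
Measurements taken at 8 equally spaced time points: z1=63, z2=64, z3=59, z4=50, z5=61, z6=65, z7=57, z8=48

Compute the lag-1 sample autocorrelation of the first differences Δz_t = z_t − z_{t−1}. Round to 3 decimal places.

First differences Δz: 1, -5, -9, 11, 4, -8, -9
Mean of differences = -2.1429
Numerator Σ(Δz_t−Δz̄)(Δz_{t+1}−Δz̄) = 5.4082
Denominator Σ(Δz_t−Δz̄)² = 356.8571
r_1(Δz) = 5.4082 / 356.8571 = 0.015

0.015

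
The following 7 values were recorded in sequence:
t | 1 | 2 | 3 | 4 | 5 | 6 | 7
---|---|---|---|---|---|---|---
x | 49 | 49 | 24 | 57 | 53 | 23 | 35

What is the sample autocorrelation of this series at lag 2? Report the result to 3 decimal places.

-0.491

Mean x̄ = (49 + 49 + 24 + 57 + 53 + 23 + 35)/7 = 41.4286
Numerator Σ_{t=1}^{5}(x_t−x̄)(x_{t+2}−x̄) = -577.0816
Denominator Σ(x_t−x̄)² = 1175.7143
r_2 = -577.0816 / 1175.7143 = -0.491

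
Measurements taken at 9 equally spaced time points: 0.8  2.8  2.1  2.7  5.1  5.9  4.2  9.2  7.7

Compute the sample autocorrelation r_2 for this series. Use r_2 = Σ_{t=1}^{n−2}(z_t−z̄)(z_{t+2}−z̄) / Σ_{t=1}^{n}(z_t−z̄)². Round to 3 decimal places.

0.222

Mean z̄ = (0.8 + 2.8 + 2.1 + 2.7 + 5.1 + 5.9 + 4.2 + 9.2 + 7.7)/9 = 4.5000
Numerator Σ_{t=1}^{7}(z_t−z̄)(z_{t+2}−z̄) = 13.4200
Denominator Σ(z_t−z̄)² = 60.3200
r_2 = 13.4200 / 60.3200 = 0.222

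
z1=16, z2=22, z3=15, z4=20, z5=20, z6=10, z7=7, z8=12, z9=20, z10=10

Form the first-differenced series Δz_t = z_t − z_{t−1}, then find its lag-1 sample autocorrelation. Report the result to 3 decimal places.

-0.257

First differences Δz: 6, -7, 5, 0, -10, -3, 5, 8, -10
Mean of differences = -0.6667
Numerator Σ(Δz_t−Δz̄)(Δz_{t+1}−Δz̄) = -103.7778
Denominator Σ(Δz_t−Δz̄)² = 404.0000
r_1(Δz) = -103.7778 / 404.0000 = -0.257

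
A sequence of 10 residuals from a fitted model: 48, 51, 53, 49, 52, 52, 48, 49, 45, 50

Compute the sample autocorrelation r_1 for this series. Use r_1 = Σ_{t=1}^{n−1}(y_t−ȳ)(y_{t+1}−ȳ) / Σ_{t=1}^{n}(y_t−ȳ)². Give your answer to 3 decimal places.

0.050

Mean ȳ = (48 + 51 + 53 + 49 + 52 + 52 + 48 + 49 + 45 + 50)/10 = 49.7000
Numerator Σ_{t=1}^{9}(y_t−ȳ)(y_{t+1}−ȳ) = 2.6100
Denominator Σ(y_t−ȳ)² = 52.1000
r_1 = 2.6100 / 52.1000 = 0.050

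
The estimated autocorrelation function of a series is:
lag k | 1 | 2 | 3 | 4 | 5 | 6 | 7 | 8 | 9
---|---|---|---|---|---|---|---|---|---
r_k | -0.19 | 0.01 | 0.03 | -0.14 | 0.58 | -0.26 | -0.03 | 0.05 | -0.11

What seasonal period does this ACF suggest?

The largest autocorrelation is r_5 = 0.58; the remaining lags stay at or below 0.05.
The dominant spike at lag 5 indicates a seasonal period of 5.

5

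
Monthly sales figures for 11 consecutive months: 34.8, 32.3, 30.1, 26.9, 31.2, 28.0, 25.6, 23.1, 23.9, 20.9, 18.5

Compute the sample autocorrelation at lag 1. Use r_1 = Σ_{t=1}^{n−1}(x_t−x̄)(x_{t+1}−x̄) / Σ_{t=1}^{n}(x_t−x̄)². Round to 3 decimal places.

0.584

Mean x̄ = (34.8 + 32.3 + 30.1 + 26.9 + 31.2 + 28.0 + 25.6 + 23.1 + 23.9 + 20.9 + 18.5)/11 = 26.8455
Numerator Σ_{t=1}^{10}(x_t−x̄)(x_{t+1}−x̄) = 147.9716
Denominator Σ(x_t−x̄)² = 253.1673
r_1 = 147.9716 / 253.1673 = 0.584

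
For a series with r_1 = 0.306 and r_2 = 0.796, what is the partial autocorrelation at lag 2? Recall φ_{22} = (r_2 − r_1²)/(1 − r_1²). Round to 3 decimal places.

φ_{22} = (r_2 − r_1²) / (1 − r_1²)
r_1² = (0.306)² = 0.093636
Numerator = 0.796 − 0.0936 = 0.7024; denominator = 1 − 0.0936 = 0.9064
φ_{22} = 0.7024 / 0.9064 = 0.775

0.775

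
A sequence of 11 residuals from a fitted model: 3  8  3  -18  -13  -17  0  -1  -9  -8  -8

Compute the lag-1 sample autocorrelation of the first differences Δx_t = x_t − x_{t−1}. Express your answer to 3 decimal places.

First differences Δx: 5, -5, -21, 5, -4, 17, -1, -8, 1, 0
Mean of differences = -1.1000
Numerator Σ(Δx_t−Δx̄)(Δx_{t+1}−Δx̄) = -148.8100
Denominator Σ(Δx_t−Δx̄)² = 874.9000
r_1(Δx) = -148.8100 / 874.9000 = -0.170

-0.170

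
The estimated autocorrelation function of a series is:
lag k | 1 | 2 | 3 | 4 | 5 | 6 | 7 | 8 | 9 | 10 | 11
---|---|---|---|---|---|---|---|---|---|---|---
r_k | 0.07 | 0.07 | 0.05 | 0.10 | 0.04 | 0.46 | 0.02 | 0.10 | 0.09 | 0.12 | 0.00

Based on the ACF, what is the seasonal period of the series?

The largest autocorrelation is r_6 = 0.46; the remaining lags stay at or below 0.12.
The dominant spike at lag 6 indicates a seasonal period of 6.

6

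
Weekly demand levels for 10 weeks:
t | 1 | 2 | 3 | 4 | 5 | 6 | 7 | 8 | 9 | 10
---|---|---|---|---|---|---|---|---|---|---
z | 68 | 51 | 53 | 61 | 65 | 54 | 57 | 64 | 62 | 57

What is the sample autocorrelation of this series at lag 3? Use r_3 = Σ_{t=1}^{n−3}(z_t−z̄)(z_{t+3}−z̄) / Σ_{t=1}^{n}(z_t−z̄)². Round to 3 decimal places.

Mean z̄ = (68 + 51 + 53 + 61 + 65 + 54 + 57 + 64 + 62 + 57)/10 = 59.2000
Numerator Σ_{t=1}^{7}(z_t−z̄)(z_{t+3}−z̄) = 14.6800
Denominator Σ(z_t−z̄)² = 287.6000
r_3 = 14.6800 / 287.6000 = 0.051

0.051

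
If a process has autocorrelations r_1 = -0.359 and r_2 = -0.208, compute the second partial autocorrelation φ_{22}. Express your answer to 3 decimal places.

φ_{22} = (r_2 − r_1²) / (1 − r_1²)
r_1² = (-0.359)² = 0.128881
Numerator = -0.208 − 0.1289 = -0.3369; denominator = 1 − 0.1289 = 0.8711
φ_{22} = -0.3369 / 0.8711 = -0.387

-0.387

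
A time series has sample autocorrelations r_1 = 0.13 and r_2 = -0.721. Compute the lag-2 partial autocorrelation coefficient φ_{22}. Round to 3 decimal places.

-0.751

φ_{22} = (r_2 − r_1²) / (1 − r_1²)
r_1² = (0.13)² = 0.0169
Numerator = -0.721 − 0.0169 = -0.7379; denominator = 1 − 0.0169 = 0.9831
φ_{22} = -0.7379 / 0.9831 = -0.751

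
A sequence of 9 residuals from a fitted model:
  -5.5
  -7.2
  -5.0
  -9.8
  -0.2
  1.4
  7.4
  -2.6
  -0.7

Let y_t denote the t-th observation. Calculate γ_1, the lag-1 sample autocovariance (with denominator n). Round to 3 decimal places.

8.185

Mean ȳ = (-5.5 − 7.2 − 5.0 − 9.8 − 0.2 + 1.4 + 7.4 − 2.6 − 0.7)/9 = -2.4667
Σ_{t=1}^{8}(y_t−ȳ)(y_{t+1}−ȳ) = 73.6689
γ_1 = 73.6689 / 9 = 8.185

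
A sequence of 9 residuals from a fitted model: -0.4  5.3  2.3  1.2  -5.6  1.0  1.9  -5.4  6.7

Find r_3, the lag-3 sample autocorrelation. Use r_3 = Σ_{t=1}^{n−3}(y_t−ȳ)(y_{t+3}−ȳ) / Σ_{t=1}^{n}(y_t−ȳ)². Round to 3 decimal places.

Mean ȳ = (-0.4 + 5.3 + 2.3 + 1.2 − 5.6 + 1.0 + 1.9 − 5.4 + 6.7)/9 = 0.7778
Σ(y_t−ȳ)(y_{t+3}−ȳ) = (-0.4973) + (-28.8417) + (0.3383) + (0.4738) + (39.4005) + (1.3160) = 12.1896
Denominator Σ(y_t−ȳ)² = 139.5556
r_3 = 12.1896 / 139.5556 = 0.087

0.087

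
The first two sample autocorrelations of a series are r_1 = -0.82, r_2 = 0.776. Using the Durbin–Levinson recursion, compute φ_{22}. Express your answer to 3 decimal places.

0.316

φ_{22} = (r_2 − r_1²) / (1 − r_1²)
r_1² = (-0.82)² = 0.6724
Numerator = 0.776 − 0.6724 = 0.1036; denominator = 1 − 0.6724 = 0.3276
φ_{22} = 0.1036 / 0.3276 = 0.316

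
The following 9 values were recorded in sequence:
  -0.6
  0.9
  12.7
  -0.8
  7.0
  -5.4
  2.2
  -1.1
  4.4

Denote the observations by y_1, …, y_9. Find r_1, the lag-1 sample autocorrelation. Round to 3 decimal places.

-0.442

Mean ȳ = (-0.6 + 0.9 + 12.7 − 0.8 + 7.0 − 5.4 + 2.2 − 1.1 + 4.4)/9 = 2.1444
Numerator Σ_{t=1}^{8}(y_t−ȳ)(y_{t+1}−ȳ) = -99.6475
Denominator Σ(y_t−ȳ)² = 225.2822
r_1 = -99.6475 / 225.2822 = -0.442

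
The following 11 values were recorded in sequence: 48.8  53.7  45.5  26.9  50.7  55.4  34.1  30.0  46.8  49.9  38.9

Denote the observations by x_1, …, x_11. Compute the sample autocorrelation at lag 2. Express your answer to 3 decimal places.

Mean x̄ = (48.8 + 53.7 + 45.5 + 26.9 + 50.7 + 55.4 + 34.1 + 30.0 + 46.8 + 49.9 + 38.9)/11 = 43.7000
Numerator Σ_{t=1}^{9}(x_t−x̄)(x_{t+2}−x̄) = -699.8500
Denominator Σ(x_t−x̄)² = 948.3200
r_2 = -699.8500 / 948.3200 = -0.738

-0.738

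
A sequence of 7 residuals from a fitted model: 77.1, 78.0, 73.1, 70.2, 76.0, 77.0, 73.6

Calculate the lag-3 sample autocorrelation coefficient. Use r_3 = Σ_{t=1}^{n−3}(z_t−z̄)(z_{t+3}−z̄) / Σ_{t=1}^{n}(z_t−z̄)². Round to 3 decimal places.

-0.088

Mean z̄ = (77.1 + 78.0 + 73.1 + 70.2 + 76.0 + 77.0 + 73.6)/7 = 75.0000
Deviations from mean: 2.1000, 3.0000, -1.9000, -4.8000, 1.0000, 2.0000, -1.4000
Numerator Σ_{t=1}^{4}(z_t−z̄)(z_{t+3}−z̄) = -4.1600
Denominator Σ(z_t−z̄)² = 47.0200
r_3 = -4.1600 / 47.0200 = -0.088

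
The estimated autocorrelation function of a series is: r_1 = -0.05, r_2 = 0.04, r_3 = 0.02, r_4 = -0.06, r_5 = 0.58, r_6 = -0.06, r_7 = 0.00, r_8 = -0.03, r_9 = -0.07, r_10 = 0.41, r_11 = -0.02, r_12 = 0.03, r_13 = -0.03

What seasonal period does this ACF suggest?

5

The largest autocorrelation is r_5 = 0.58, with a weaker echo at lag 10 (0.41); the remaining lags stay at or below 0.04.
The dominant spike at lag 5 indicates a seasonal period of 5.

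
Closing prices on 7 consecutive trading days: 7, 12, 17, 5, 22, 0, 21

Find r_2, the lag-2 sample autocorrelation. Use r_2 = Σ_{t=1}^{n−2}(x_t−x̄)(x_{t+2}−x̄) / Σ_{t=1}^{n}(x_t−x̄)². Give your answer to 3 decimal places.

Mean x̄ = (7 + 12 + 17 + 5 + 22 + 0 + 21)/7 = 12.0000
Deviations from mean: -5.0000, 0.0000, 5.0000, -7.0000, 10.0000, -12.0000, 9.0000
Numerator Σ_{t=1}^{5}(x_t−x̄)(x_{t+2}−x̄) = 199.0000
Denominator Σ(x_t−x̄)² = 424.0000
r_2 = 199.0000 / 424.0000 = 0.469

0.469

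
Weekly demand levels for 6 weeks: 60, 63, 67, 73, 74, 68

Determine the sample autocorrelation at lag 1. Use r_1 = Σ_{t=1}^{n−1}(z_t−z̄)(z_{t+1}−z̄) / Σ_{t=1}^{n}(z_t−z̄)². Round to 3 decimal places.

Mean z̄ = (60 + 63 + 67 + 73 + 74 + 68)/6 = 67.5000
Numerator Σ_{t=1}^{5}(z_t−z̄)(z_{t+1}−z̄) = 72.2500
Denominator Σ(z_t−z̄)² = 149.5000
r_1 = 72.2500 / 149.5000 = 0.483

0.483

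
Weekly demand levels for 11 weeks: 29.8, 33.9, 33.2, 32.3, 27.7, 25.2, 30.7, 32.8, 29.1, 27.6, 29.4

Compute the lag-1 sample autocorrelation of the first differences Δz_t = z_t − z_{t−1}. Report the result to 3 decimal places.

0.061

First differences Δz: 4.1, -0.7, -0.9, -4.6, -2.5, 5.5, 2.1, -3.7, -1.5, 1.8
Mean of differences = -0.0400
Numerator Σ(Δz_t−Δz̄)(Δz_{t+1}−Δz̄) = 6.0264
Denominator Σ(Δz_t−Δz̄)² = 99.3440
r_1(Δz) = 6.0264 / 99.3440 = 0.061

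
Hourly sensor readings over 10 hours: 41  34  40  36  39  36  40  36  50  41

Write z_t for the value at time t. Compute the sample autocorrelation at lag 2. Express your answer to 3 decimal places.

Mean z̄ = (41 + 34 + 40 + 36 + 39 + 36 + 40 + 36 + 50 + 41)/10 = 39.3000
Numerator Σ_{t=1}^{8}(z_t−z̄)(z_{t+2}−z̄) = 41.9200
Denominator Σ(z_t−z̄)² = 182.1000
r_2 = 41.9200 / 182.1000 = 0.230

0.230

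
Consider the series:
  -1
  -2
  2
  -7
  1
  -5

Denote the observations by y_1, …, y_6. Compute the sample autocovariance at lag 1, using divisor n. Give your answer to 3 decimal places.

Mean ȳ = (-1 − 2 + 2 − 7 + 1 − 5)/6 = -2.0000
Deviations: 1.0000, 0.0000, 4.0000, -5.0000, 3.0000, -3.0000
Σ_{t=1}^{5}(y_t−ȳ)(y_{t+1}−ȳ) = -44.0000
γ_1 = -44.0000 / 6 = -7.333

-7.333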